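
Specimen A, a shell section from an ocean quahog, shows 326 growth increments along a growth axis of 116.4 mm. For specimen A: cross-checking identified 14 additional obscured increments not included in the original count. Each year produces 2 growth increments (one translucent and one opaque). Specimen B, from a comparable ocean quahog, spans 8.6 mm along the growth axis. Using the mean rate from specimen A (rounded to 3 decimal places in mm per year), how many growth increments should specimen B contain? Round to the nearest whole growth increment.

Specimen A: true growth increment count = 326 + 14 = 340.
Specimen A: 340 growth increments at 2 per year is 340 / 2 = 170 years.
A: Mean rate = 116.4 mm / 170 years ≈ 0.685 mm/yr.
Specimen B: 8.6 mm / 0.685 mm per year = 12.55 years; at 2 growth increments per year that is 12.55 × 2 ≈ 25 growth increments.

25 growth increments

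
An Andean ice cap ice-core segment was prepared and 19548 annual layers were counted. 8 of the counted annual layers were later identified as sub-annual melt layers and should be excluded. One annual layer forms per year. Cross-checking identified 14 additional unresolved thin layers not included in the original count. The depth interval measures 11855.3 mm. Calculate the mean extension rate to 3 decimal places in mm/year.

Correcting the raw count gives 19548 − 8 + 14 = 19554 true annual layers.
Mean rate = 11855.3 mm / 19554 years ≈ 0.606 mm/year.

0.606 mm/year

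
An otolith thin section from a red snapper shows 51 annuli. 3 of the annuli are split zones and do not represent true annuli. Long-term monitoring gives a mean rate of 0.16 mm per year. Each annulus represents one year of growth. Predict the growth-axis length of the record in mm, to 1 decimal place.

7.7 mm

Correcting the raw count gives 51 − 3 = 48 true annuli.
Length ≈ 0.16 × 48 = 7.7 mm.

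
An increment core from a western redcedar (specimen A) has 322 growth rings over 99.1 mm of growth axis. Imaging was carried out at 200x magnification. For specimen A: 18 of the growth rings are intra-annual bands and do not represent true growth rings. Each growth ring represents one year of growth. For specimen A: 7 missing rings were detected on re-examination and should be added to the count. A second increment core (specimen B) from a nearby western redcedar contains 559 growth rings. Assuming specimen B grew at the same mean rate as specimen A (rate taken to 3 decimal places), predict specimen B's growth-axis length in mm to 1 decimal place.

178.3 mm

Specimen A: adjusted count: 322 − 18 + 7 = 311 growth rings.
A: Mean rate = 99.1 mm / 311 years ≈ 0.319 mm per year.
Length of B = 0.319 × 559 = 178.3 mm.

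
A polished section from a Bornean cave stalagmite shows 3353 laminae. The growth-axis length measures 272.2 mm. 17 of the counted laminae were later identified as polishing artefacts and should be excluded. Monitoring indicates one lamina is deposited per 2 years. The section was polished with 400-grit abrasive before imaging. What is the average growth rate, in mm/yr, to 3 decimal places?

After corrections the count is 3353 − 17 = 3336 laminae.
At 2 years per lamina, 3336 × 2 = 6672 years.
Mean rate = 272.2 mm / 6672 years ≈ 0.041 mm/yr.

0.041 mm/yr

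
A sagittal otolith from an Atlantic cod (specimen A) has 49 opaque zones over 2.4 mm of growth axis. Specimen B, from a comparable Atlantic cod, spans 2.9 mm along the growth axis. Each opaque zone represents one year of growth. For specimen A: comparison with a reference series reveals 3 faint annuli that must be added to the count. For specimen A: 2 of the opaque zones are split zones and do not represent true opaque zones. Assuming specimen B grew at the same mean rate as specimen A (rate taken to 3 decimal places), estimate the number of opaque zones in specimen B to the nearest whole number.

60 opaque zones

Specimen A: correcting the raw count gives 49 − 2 + 3 = 50 true opaque zones.
A: 2.4 mm over 50 years gives 2.4 / 50 ≈ 0.048 mm per year.
B spans 2.9 / 0.048 = 60.42 years ≈ 60 opaque zones.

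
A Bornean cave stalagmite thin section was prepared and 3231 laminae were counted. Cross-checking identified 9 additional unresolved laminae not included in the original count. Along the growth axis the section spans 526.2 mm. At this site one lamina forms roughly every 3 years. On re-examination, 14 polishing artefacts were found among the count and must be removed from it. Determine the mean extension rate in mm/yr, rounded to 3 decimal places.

0.054 mm/yr

After corrections the count is 3231 − 14 + 9 = 3226 laminae.
Multiplying by 3 years per lamina: 3226 × 3 = 9678 years.
Mean rate = 526.2 mm / 9678 years ≈ 0.054 mm/yr.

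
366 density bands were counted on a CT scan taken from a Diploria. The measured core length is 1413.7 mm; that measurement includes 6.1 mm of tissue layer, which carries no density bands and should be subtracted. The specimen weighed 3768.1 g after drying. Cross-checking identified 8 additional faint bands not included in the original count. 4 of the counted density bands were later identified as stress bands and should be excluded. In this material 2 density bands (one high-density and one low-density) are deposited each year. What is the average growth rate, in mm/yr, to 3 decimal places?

7.609 mm/yr

True density band count = 366 − 4 + 8 = 370.
With 2 density bands per year, 370 / 2 = 185 years.
Net length = 1413.7 − 6.1 = 1407.6 mm.
Mean rate = 1407.6 mm / 185 years ≈ 7.609 mm/yr.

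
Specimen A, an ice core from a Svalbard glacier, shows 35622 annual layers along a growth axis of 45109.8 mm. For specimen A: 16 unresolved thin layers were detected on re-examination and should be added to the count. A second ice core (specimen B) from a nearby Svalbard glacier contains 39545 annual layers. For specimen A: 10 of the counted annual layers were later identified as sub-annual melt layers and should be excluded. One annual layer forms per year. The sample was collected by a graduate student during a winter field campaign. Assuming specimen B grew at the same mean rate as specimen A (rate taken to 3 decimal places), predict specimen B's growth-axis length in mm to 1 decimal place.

Specimen A: after corrections the count is 35622 − 10 + 16 = 35628 annual layers.
A: Extension rate ≈ 45109.8 / 35628 = 1.266 mm/year.
For B, 1.266 mm/year × 39545 years = 50064.0 mm.

50064.0 mm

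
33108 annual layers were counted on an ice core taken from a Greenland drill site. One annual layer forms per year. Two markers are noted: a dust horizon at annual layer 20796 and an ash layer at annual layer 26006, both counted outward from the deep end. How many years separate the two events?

Separation: 26006 − 20796 = 5210 annual layers.
At one annual layer per year, 5210 years elapsed between them.

5210 yr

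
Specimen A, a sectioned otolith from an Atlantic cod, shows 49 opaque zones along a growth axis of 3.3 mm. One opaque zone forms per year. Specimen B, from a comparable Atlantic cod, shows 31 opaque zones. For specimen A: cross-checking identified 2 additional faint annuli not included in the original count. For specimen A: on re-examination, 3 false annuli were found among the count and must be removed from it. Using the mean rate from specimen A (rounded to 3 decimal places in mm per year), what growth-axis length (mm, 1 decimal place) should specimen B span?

Specimen A: true opaque zone count = 49 − 3 + 2 = 48.
A: 3.3 mm over 48 years gives 3.3 / 48 ≈ 0.069 mm/yr.
For B, 0.069 mm/year × 31 years = 2.1 mm.

2.1 mm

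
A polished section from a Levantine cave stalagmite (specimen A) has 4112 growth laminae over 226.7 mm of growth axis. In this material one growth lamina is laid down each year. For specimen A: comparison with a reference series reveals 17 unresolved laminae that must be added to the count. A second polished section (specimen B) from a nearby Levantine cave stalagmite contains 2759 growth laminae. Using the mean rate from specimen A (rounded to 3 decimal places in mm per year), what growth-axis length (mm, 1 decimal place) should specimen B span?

151.7 mm

Specimen A: adjusted count: 4112 + 17 = 4129 growth laminae.
A: Extension rate ≈ 226.7 / 4129 = 0.055 mm per year.
For B, 0.055 mm/year × 2759 years = 151.7 mm.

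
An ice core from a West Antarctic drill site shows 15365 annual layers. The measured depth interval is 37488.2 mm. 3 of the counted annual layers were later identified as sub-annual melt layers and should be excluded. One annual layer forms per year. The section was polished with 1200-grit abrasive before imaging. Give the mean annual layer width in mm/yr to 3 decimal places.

2.440 mm/yr

True annual layer count = 15365 − 3 = 15362.
Extension rate ≈ 37488.2 / 15362 = 2.440 mm/yr.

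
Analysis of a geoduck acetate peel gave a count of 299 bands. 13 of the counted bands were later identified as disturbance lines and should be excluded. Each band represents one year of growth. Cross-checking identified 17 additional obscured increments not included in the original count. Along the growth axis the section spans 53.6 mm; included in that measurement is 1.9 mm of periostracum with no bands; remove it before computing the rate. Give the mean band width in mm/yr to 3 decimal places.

0.171 mm/yr

After corrections the count is 299 − 13 + 17 = 303 bands.
Removing the 1.9 mm offcut leaves 53.6 − 1.9 = 51.7 mm.
51.7 mm over 303 years gives 51.7 / 303 ≈ 0.171 mm/yr.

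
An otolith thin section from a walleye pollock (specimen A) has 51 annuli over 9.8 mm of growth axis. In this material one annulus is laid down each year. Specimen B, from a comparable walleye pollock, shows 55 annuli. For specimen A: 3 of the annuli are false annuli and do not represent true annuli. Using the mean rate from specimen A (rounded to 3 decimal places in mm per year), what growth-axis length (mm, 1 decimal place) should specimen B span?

11.2 mm

Specimen A: true annulus count = 51 − 3 = 48.
A: Mean rate = 9.8 mm / 48 years ≈ 0.204 mm/yr.
B's length ≈ 0.204 × 55 = 11.2 mm.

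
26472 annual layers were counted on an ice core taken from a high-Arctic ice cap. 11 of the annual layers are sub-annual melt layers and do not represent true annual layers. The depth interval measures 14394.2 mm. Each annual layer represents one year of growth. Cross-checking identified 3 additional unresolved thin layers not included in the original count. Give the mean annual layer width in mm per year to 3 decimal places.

True annual layer count = 26472 − 11 + 3 = 26464.
Extension rate ≈ 14394.2 / 26464 = 0.544 mm per year.

0.544 mm per year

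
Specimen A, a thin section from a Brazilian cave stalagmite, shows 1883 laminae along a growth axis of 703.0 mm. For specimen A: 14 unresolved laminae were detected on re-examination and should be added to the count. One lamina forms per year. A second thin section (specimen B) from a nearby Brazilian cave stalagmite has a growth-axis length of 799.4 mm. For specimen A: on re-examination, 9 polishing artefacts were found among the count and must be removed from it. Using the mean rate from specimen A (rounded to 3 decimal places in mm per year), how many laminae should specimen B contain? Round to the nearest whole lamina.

2149 laminae

Specimen A: correcting the raw count gives 1883 − 9 + 14 = 1888 true laminae.
A: 703.0 mm over 1888 years gives 703.0 / 1888 ≈ 0.372 mm/year.
Specimen B: 799.4 mm / 0.372 mm per year = 2148.92 years ≈ 2149 laminae.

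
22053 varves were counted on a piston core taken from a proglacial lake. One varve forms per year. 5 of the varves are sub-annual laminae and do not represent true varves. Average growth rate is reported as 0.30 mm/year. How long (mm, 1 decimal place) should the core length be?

6614.4 mm

Correcting the raw count gives 22053 − 5 = 22048 true varves.
22048 years at 0.30 mm/year gives 0.30 × 22048 = 6614.4 mm.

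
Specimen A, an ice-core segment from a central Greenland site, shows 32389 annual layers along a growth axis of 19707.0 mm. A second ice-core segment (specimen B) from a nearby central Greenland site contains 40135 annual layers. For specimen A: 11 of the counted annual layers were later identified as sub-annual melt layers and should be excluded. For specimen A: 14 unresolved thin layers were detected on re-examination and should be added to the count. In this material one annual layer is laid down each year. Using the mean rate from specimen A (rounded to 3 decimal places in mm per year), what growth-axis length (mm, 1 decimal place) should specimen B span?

Specimen A: correcting the raw count gives 32389 − 11 + 14 = 32392 true annual layers.
A: 19707.0 mm over 32392 years gives 19707.0 / 32392 ≈ 0.608 mm per year.
B's length ≈ 0.608 × 40135 = 24402.1 mm.

24402.1 mm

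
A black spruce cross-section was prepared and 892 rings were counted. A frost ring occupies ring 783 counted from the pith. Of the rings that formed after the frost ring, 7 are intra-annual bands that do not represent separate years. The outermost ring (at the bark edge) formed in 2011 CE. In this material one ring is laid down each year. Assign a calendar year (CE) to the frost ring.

1909 CE

The frost ring sits at ring 783 from the pith, so 892 − 783 = 109 rings formed after it.
Excluding 7 false rings: 109 − 7 = 102.
Counting back 102 years from 2011 CE places the frost ring in 2011 − 102 = 1909 CE.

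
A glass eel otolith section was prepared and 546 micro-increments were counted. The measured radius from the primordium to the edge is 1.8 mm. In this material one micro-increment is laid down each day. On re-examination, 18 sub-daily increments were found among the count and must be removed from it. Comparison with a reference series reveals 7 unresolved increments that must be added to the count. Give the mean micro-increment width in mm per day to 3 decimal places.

0.003 mm per day

Correcting the raw count gives 546 − 18 + 7 = 535 true micro-increments.
1.8 mm over 535 days gives 1.8 / 535 ≈ 0.003 mm per day.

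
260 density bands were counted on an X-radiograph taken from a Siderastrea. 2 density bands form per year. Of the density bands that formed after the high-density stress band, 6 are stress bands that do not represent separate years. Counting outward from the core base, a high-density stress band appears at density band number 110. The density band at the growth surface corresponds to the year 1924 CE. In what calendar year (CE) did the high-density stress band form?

260 − 110 = 150 density bands lie beyond the high-density stress band toward the growth surface.
Removing the 6 false density bands leaves 150 − 6 = 144 true density bands beyond the high-density stress band.
With 2 density bands per year, 144 / 2 = 72 years.
Counting back 72 years from 1924 CE places the high-density stress band in 1924 − 72 = 1852 CE.

1852 CE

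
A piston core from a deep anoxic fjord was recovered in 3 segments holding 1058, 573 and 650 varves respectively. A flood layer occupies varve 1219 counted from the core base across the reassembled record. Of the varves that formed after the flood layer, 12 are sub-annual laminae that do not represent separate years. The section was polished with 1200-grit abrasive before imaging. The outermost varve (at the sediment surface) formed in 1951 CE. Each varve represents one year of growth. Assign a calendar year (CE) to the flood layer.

901 CE

Total varves = 1058 + 573 + 650 = 2281.
Between varve 1219 and the sediment surface there are 2281 − 1219 = 1062 varves.
Excluding 12 false varves: 1062 − 12 = 1050.
Counting back 1050 years from 1951 CE places the flood layer in 1951 − 1050 = 901 CE.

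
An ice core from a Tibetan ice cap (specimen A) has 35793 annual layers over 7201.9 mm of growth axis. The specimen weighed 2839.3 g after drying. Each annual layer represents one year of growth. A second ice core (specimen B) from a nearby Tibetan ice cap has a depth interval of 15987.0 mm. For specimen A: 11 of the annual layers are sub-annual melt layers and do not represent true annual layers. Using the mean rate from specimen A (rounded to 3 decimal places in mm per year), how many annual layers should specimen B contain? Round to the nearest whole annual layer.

79537 annual layers

Specimen A: adjusted count: 35793 − 11 = 35782 annual layers.
A: 7201.9 mm over 35782 years gives 7201.9 / 35782 ≈ 0.201 mm/yr.
Specimen B: 15987.0 mm / 0.201 mm per year = 79537.31 years ≈ 79537 annual layers.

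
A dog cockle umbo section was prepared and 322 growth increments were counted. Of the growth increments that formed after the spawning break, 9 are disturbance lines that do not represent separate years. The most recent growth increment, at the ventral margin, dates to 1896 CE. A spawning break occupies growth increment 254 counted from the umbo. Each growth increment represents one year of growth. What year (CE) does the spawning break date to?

The spawning break sits at growth increment 254 from the umbo, so 322 − 254 = 68 growth increments formed after it.
68 − 9 false = 59 true growth increments after the spawning break.
1896 − 59 = 1837 CE.

1837 CE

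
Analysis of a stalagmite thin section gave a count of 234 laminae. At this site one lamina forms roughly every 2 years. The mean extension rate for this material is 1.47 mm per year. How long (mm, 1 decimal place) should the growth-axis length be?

688.0 mm

Multiplying by 2 years per lamina: 234 × 2 = 468 years.
Predicted length = 1.47 mm/year × 468 years = 688.0 mm.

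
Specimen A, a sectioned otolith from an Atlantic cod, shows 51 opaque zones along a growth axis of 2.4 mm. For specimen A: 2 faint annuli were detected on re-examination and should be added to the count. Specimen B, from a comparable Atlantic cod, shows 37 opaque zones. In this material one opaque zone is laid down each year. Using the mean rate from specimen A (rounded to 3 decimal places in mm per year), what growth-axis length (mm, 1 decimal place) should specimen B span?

Specimen A: adjusted count: 51 + 2 = 53 opaque zones.
A: Extension rate ≈ 2.4 / 53 = 0.045 mm per year.
For B, 0.045 mm/year × 37 years = 1.7 mm.

1.7 mm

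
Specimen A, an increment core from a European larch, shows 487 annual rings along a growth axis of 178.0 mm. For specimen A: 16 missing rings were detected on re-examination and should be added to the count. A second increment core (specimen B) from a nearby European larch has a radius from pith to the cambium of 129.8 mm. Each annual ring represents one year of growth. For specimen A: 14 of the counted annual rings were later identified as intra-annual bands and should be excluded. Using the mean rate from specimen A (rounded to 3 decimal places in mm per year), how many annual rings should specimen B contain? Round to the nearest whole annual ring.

357 annual rings

Specimen A: adjusted count: 487 − 14 + 16 = 489 annual rings.
A: Mean rate = 178.0 mm / 489 years ≈ 0.364 mm/yr.
Specimen B: 129.8 mm / 0.364 mm per year = 356.59 years ≈ 357 annual rings.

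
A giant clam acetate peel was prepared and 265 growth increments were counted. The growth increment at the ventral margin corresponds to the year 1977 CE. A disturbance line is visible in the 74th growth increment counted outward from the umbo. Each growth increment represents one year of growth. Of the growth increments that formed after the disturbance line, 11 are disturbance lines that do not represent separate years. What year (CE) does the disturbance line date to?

1797 CE

Between growth increment 74 and the ventral margin there are 265 − 74 = 191 growth increments.
Excluding 11 false growth increments: 191 − 11 = 180.
1977 − 180 = 1797 CE.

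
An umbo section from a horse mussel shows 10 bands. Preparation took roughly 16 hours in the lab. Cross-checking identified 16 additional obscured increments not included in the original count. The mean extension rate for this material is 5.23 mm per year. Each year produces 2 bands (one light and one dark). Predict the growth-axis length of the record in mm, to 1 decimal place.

68.0 mm

Adjusted count: 10 + 16 = 26 bands.
26 bands at 2 per year is 26 / 2 = 13 years.
Predicted length = 5.23 mm/year × 13 years = 68.0 mm.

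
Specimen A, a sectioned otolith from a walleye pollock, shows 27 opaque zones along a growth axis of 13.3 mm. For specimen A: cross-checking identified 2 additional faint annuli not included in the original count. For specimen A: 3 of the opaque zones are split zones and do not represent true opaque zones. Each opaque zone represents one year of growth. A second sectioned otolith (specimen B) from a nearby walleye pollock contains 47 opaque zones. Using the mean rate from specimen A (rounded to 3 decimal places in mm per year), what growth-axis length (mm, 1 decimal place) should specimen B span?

Specimen A: after corrections the count is 27 − 3 + 2 = 26 opaque zones.
A: 13.3 mm over 26 years gives 13.3 / 26 ≈ 0.512 mm per year.
For B, 0.512 mm/year × 47 years = 24.1 mm.

24.1 mm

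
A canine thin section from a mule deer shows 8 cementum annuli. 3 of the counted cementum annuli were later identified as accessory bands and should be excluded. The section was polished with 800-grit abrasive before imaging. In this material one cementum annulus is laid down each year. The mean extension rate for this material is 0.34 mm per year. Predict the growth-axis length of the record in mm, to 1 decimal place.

True cementum annulus count = 8 − 3 = 5.
5 years at 0.34 mm/year gives 0.34 × 5 = 1.7 mm.

1.7 mm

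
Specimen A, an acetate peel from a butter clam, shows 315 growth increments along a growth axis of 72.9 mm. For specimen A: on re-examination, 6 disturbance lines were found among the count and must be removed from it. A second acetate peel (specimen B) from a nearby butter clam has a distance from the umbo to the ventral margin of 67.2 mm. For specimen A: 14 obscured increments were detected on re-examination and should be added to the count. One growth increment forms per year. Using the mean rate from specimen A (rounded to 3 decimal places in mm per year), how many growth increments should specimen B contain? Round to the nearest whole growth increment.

Specimen A: adjusted count: 315 − 6 + 14 = 323 growth increments.
A: 72.9 mm over 323 years gives 72.9 / 323 ≈ 0.226 mm/yr.
B spans 67.2 / 0.226 = 297.35 years ≈ 297 growth increments.

297 growth increments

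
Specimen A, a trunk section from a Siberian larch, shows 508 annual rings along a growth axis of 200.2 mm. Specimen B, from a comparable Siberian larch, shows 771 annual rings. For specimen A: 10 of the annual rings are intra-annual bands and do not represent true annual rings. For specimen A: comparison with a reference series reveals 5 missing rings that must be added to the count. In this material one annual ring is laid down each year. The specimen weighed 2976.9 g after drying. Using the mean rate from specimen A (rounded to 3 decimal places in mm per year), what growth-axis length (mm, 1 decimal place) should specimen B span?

Specimen A: true annual ring count = 508 − 10 + 5 = 503.
A: Mean rate = 200.2 mm / 503 years ≈ 0.398 mm/yr.
B's length ≈ 0.398 × 771 = 306.9 mm.

306.9 mm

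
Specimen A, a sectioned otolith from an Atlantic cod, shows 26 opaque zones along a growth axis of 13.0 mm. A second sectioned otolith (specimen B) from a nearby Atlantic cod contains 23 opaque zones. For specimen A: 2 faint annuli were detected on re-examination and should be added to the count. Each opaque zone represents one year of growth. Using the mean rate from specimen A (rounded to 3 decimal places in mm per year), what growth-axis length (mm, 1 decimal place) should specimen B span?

10.7 mm

Specimen A: true opaque zone count = 26 + 2 = 28.
A: Mean rate = 13.0 mm / 28 years ≈ 0.464 mm/yr.
B's length ≈ 0.464 × 23 = 10.7 mm.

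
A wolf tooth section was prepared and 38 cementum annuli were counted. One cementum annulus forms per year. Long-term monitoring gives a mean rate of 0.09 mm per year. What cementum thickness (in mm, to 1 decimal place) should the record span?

The record spans 38 years at 0.09 mm per year.
38 years at 0.09 mm/year gives 0.09 × 38 = 3.4 mm.

3.4 mm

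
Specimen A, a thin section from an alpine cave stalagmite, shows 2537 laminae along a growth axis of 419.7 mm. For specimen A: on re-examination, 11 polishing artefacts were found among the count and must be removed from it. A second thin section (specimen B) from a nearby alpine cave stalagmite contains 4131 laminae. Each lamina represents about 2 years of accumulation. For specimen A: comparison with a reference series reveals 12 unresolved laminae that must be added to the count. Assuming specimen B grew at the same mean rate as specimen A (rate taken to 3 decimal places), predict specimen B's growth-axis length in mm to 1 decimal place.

Specimen A: adjusted count: 2537 − 11 + 12 = 2538 laminae.
Specimen A: multiplying by 2 years per lamina: 2538 × 2 = 5076 years.
A: Mean rate = 419.7 mm / 5076 years ≈ 0.083 mm per year.
Specimen B: multiplying by 2 years per lamina: 4131 × 2 = 8262 years. Length of B = 0.083 × 8262 = 685.7 mm.

685.7 mm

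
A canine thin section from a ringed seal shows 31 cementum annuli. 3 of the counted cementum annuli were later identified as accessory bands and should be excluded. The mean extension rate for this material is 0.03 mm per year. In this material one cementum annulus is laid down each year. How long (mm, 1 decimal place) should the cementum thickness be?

Correcting the raw count gives 31 − 3 = 28 true cementum annuli.
Length ≈ 0.03 × 28 = 0.8 mm.

0.8 mm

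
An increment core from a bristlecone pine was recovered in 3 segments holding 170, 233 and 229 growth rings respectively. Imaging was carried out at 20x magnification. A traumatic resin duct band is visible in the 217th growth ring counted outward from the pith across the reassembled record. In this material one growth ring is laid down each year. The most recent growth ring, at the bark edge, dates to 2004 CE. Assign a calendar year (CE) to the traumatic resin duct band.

Total growth rings = 170 + 233 + 229 = 632.
The traumatic resin duct band sits at growth ring 217 from the pith, so 632 − 217 = 415 growth rings formed after it.
The growth ring at the bark edge is 2004 CE, so the traumatic resin duct band dates to 2004 − 415 = 1589 CE.

1589 CE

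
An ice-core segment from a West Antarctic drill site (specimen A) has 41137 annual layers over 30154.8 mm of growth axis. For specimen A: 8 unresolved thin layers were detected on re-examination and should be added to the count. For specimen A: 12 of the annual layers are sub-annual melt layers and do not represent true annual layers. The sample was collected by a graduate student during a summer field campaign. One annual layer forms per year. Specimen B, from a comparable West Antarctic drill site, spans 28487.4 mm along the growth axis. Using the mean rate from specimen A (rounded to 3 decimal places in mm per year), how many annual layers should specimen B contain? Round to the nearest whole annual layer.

Specimen A: after corrections the count is 41137 − 12 + 8 = 41133 annual layers.
A: Extension rate ≈ 30154.8 / 41133 = 0.733 mm per year.
B spans 28487.4 / 0.733 = 38864.12 years ≈ 38864 annual layers.

38864 annual layers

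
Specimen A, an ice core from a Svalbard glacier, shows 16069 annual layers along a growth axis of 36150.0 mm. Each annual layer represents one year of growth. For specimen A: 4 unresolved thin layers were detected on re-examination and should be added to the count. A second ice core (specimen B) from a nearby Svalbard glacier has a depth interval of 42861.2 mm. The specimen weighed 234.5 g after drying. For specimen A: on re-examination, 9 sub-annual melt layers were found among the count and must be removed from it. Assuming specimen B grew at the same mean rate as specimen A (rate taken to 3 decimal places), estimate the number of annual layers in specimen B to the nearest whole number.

19049 annual layers

Specimen A: correcting the raw count gives 16069 − 9 + 4 = 16064 true annual layers.
A: 36150.0 mm over 16064 years gives 36150.0 / 16064 ≈ 2.250 mm/yr.
For B, 42861.2 / 2.250 = 19049.42 years ≈ 19049 annual layers.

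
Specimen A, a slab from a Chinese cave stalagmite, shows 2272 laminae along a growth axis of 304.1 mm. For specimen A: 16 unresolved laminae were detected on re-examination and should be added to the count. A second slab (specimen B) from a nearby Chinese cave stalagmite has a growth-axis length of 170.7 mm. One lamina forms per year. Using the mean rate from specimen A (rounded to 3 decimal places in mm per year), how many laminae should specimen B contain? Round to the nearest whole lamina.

Specimen A: correcting the raw count gives 2272 + 16 = 2288 true laminae.
A: Extension rate ≈ 304.1 / 2288 = 0.133 mm per year.
B spans 170.7 / 0.133 = 1283.46 years ≈ 1283 laminae.

1283 laminae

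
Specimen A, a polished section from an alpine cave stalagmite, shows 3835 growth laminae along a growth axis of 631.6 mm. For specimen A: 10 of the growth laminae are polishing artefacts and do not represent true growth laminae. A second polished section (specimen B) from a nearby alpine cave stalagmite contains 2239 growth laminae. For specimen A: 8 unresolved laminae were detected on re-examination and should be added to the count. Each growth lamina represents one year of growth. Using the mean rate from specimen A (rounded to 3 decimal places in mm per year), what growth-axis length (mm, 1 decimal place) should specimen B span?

Specimen A: true growth lamina count = 3835 − 10 + 8 = 3833.
A: 631.6 mm over 3833 years gives 631.6 / 3833 ≈ 0.165 mm/yr.
B's length ≈ 0.165 × 2239 = 369.4 mm.

369.4 mm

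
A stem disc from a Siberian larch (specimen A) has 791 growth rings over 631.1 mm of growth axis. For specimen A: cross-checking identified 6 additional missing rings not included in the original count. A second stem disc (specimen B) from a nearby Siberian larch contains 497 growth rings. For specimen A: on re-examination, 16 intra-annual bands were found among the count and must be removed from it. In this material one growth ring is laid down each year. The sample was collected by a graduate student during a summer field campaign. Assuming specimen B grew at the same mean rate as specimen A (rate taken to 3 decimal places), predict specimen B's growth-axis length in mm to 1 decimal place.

401.6 mm

Specimen A: true growth ring count = 791 − 16 + 6 = 781.
A: 631.1 mm over 781 years gives 631.1 / 781 ≈ 0.808 mm/year.
For B, 0.808 mm/year × 497 years = 401.6 mm.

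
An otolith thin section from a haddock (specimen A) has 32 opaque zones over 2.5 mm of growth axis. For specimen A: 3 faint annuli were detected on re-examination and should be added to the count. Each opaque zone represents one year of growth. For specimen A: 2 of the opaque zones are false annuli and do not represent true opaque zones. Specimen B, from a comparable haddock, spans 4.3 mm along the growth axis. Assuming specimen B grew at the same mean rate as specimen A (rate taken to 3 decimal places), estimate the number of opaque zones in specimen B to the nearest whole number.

57 opaque zones

Specimen A: correcting the raw count gives 32 − 2 + 3 = 33 true opaque zones.
A: Extension rate ≈ 2.5 / 33 = 0.076 mm/yr.
Specimen B: 4.3 mm / 0.076 mm per year = 56.58 years ≈ 57 opaque zones.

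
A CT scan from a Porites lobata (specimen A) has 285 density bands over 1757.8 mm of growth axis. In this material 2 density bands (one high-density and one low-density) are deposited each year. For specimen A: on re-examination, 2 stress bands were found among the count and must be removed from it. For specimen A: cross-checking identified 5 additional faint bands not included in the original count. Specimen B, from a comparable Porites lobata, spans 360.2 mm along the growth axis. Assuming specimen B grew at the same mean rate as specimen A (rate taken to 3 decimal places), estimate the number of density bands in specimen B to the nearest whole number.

Specimen A: correcting the raw count gives 285 − 2 + 5 = 288 true density bands.
Specimen A: 288 density bands at 2 per year is 288 / 2 = 144 years.
A: 1757.8 mm over 144 years gives 1757.8 / 144 ≈ 12.207 mm/year.
Specimen B: 360.2 mm / 12.207 mm per year = 29.51 years; at 2 density bands per year that is 29.51 × 2 ≈ 59 density bands.

59 density bands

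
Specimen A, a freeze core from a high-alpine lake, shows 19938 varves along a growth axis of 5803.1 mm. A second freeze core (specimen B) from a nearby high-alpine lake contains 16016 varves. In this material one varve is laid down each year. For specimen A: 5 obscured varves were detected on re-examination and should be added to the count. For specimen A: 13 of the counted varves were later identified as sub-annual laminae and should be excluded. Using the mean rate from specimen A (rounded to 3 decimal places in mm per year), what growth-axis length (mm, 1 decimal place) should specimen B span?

4660.7 mm

Specimen A: true varve count = 19938 − 13 + 5 = 19930.
A: 5803.1 mm over 19930 years gives 5803.1 / 19930 ≈ 0.291 mm/year.
Length of B = 0.291 × 16016 = 4660.7 mm.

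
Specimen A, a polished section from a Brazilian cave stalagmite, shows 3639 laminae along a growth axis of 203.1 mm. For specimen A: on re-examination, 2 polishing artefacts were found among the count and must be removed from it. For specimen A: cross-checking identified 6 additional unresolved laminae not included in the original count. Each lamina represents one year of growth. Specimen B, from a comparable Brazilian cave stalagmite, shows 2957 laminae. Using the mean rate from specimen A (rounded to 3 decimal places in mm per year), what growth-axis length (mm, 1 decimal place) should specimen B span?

165.6 mm

Specimen A: true lamina count = 3639 − 2 + 6 = 3643.
A: Mean rate = 203.1 mm / 3643 years ≈ 0.056 mm per year.
Length of B = 0.056 × 2957 = 165.6 mm.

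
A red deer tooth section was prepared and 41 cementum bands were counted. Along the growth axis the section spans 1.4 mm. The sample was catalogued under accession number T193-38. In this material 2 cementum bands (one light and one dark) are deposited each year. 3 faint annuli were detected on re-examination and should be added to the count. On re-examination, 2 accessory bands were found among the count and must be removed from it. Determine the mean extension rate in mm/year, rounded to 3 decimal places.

Correcting the raw count gives 41 − 2 + 3 = 42 true cementum bands.
42 cementum bands at 2 per year is 42 / 2 = 21 years.
Mean rate = 1.4 mm / 21 years ≈ 0.067 mm/year.

0.067 mm/year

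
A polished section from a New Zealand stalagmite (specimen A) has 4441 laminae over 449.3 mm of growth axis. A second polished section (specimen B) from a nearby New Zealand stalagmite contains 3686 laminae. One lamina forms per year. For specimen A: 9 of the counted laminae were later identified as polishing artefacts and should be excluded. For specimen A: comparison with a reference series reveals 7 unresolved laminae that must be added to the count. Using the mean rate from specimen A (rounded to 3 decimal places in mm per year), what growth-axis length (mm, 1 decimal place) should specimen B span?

Specimen A: after corrections the count is 4441 − 9 + 7 = 4439 laminae.
A: 449.3 mm over 4439 years gives 449.3 / 4439 ≈ 0.101 mm/yr.
B's length ≈ 0.101 × 3686 = 372.3 mm.

372.3 mm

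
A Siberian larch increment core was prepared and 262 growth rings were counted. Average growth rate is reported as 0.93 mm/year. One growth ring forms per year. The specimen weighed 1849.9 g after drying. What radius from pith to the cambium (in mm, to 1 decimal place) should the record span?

262 years of growth are recorded.
Length ≈ 0.93 × 262 = 243.7 mm.

243.7 mm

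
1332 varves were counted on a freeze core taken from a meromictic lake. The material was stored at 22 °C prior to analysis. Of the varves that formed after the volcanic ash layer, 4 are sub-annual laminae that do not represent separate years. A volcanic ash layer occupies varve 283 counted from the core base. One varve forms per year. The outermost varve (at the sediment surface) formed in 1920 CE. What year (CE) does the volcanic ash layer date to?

875 CE

1332 − 283 = 1049 varves lie beyond the volcanic ash layer toward the sediment surface.
Removing the 4 false varves leaves 1049 − 4 = 1045 true varves beyond the volcanic ash layer.
1920 − 1045 = 875 CE.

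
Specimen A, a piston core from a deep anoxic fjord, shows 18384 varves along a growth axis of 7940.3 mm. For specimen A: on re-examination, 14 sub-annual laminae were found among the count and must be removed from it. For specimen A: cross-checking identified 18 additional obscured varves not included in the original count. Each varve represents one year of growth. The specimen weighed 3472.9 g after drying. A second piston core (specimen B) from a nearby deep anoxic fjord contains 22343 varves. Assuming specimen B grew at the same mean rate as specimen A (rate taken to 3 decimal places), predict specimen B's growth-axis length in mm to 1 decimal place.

Specimen A: true varve count = 18384 − 14 + 18 = 18388.
A: Extension rate ≈ 7940.3 / 18388 = 0.432 mm/year.
Length of B = 0.432 × 22343 = 9652.2 mm.

9652.2 mm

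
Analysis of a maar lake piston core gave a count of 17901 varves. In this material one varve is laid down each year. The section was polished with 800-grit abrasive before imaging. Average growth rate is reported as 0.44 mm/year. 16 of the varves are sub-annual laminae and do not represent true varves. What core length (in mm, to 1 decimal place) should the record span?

7869.4 mm

After corrections the count is 17901 − 16 = 17885 varves.
17885 years at 0.44 mm/year gives 0.44 × 17885 = 7869.4 mm.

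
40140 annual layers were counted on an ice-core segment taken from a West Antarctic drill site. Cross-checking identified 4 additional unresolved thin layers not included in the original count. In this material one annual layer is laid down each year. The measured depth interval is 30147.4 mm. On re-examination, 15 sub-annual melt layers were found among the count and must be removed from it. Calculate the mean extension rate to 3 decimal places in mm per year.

0.751 mm per year

Adjusted count: 40140 − 15 + 4 = 40129 annual layers.
Extension rate ≈ 30147.4 / 40129 = 0.751 mm per year.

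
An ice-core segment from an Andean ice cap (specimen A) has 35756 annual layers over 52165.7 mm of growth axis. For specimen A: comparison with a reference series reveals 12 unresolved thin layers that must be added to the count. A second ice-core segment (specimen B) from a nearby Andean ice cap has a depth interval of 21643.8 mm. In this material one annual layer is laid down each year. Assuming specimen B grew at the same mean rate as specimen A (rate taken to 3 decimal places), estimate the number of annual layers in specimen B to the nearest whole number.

14845 annual layers

Specimen A: adjusted count: 35756 + 12 = 35768 annual layers.
A: 52165.7 mm over 35768 years gives 52165.7 / 35768 ≈ 1.458 mm per year.
Specimen B: 21643.8 mm / 1.458 mm per year = 14844.86 years ≈ 14845 annual layers.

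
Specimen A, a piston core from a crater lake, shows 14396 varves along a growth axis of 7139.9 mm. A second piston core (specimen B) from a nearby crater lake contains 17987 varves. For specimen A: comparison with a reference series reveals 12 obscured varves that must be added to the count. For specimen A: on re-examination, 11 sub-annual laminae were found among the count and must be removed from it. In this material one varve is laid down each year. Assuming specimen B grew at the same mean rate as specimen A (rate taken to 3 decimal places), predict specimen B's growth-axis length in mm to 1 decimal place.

Specimen A: after corrections the count is 14396 − 11 + 12 = 14397 varves.
A: Mean rate = 7139.9 mm / 14397 years ≈ 0.496 mm/year.
Length of B = 0.496 × 17987 = 8921.6 mm.

8921.6 mm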